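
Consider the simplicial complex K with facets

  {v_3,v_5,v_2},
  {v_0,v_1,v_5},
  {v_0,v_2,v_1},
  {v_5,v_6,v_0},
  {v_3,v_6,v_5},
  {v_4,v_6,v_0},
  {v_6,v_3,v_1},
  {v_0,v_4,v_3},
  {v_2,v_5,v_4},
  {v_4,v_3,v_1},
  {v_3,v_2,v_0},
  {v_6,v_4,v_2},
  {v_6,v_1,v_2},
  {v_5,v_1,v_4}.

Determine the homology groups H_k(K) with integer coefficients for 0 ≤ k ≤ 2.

H_0 ≅ Z,  H_1 ≅ Z^2,  H_2 ≅ Z.

Take the total order v_0 < v_1 < v_2 < v_3 < v_4 < v_5 < v_6 on the vertex set. Then K (dimension 2) consists of the simplices:

  0-simplices (7): [v_0], [v_1], [v_2], [v_3], [v_4], [v_5], [v_6]
  1-simplices (21): (21 of them)
  2-simplices (14): (14 of them)

Hence C_0 ≅ Z^7, C_1 ≅ Z^21, C_2 ≅ Z^14.

The boundary map ∂_1: C_1 → C_0 maps an edge to its endpoints' difference, ∂[p,q] = q − p.
The 7×21 boundary matrix has rank 6 and Smith normal form diag(1,1,1,1,1,1).

∂_2: C_2 → C_1 maps a triangle to the signed sum of its edges. For instance
  ∂[v_3,v_5,v_6] = [v_5,v_6] − [v_3,v_6] + [v_3,v_5],
  ∂[v_1,v_3,v_4] = [v_3,v_4] − [v_1,v_4] + [v_1,v_3].
The resulting 21×14 matrix has rank 13, and its Smith normal form has invariant factors (1,1,1,1,1,1,1,1,1,1,1,1,1).

Reading off H_k = ker ∂_k / im ∂_{k+1}:

  H_0: rank C_0 − rank ∂_1 = 7 − 6 = 1, and the invariant factors of ∂_1 are all 1, so H_0 = Z.
  H_1: rank ker ∂_1 − rank ∂_2 = (21 − 6) − 13 = 2, and the invariant factors of ∂_2 are all 1, so H_1 = Z^2.
  H_2: rank ker ∂_2 − rank ∂_3 = (14 − 13) − 0 = 1, and there is no ∂_3, so H_2 = Z.

As a check, the Euler characteristic is 7 − 21 + 14 = 0, which agrees with 1 − 2 + 1 = 0.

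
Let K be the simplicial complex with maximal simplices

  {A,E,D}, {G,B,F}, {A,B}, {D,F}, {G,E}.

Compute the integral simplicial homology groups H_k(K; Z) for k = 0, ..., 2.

Take the total order A < B < D < E < F < G on the vertex set. Then K (dimension 2) consists of the simplices:

  0-simplices (6): A, B, D, E, F, G
  1-simplices (9): AB, AD, AE, BF, BG, DE, DF, EG, FG
  2-simplices (2): ADE, BFG

giving chain groups C_0 ≅ Z^6, C_1 ≅ Z^9, C_2 ≅ Z^2.

Boundary ∂_1: C_1 → C_0 is given by ∂[p,q] = [q] − [p].
The resulting 6×9 matrix has rank 5, and its Smith normal form has invariant factors (1,1,1,1,1).

Boundary ∂_2: C_2 → C_1 acts by ∂[p,q,r] = [q,r] − [p,r] + [p,q]. For instance
  ∂ADE = DE − AE + AD,
  ∂BFG = FG − BG + BF.
The 9×2 boundary matrix has rank 2 and Smith normal form diag(1,1).

From H_k ≅ ker(∂_k) / im(∂_{k+1}) we obtain:

  H_0: rank C_0 − rank ∂_1 = 6 − 5 = 1, and the invariant factors of ∂_1 are all 1, so H_0 ≅ Z.
  H_1: rank ker ∂_1 − rank ∂_2 = (9 − 5) − 2 = 2, and the invariant factors of ∂_2 are all 1, so H_1 ≅ Z^2.
  H_2: rank ker ∂_2 − rank ∂_3 = (2 − 2) − 0 = 0, and there is no ∂_3, so H_2 ≅ 0.

H_0 = Z,  H_1 = Z^2,  H_2 = 0.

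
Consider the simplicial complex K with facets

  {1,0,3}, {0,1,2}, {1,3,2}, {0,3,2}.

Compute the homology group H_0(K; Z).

Order the vertices as 0 < 1 < 2 < 3. Listing each simplex with vertices in this order, K has dimension 2 with simplices:

  0-simplices (4): [0], [1], [2], [3]
  1-simplices (6): [0,1], [0,2], [0,3], [1,2], [1,3], [2,3]
  2-simplices (4): [0,1,2], [0,1,3], [0,2,3], [1,2,3]

giving chain groups C_0 ≅ Z^4, C_1 ≅ Z^6, C_2 ≅ Z^4.

Boundary ∂_1: C_1 → C_0 is given by ∂[p,q] = [q] − [p].
The 4×6 boundary matrix has rank 3 and Smith normal form diag(1,1,1).

Boundary ∂_2: C_2 → C_1 maps a triangle to the signed sum of its edges. For instance
  ∂[0,1,3] = [1,3] − [0,3] + [0,1],
  ∂[0,1,2] = [1,2] − [0,2] + [0,1].
The 6×4 boundary matrix has rank 3 and Smith normal form diag(1,1,1).

Computing H_k = (kernel of ∂_k) / (image of ∂_{k+1}):

  H_0: rank C_0 − rank ∂_1 = 4 − 3 = 1, and the invariant factors of ∂_1 are all 1, so H_0 ≅ Z.

(K is a triangulation of the 2-sphere S^2.)

H_0 ≅ Z.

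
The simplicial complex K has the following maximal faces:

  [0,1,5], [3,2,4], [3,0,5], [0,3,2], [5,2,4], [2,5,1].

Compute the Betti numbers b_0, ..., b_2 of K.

Order the vertices as 0 < 1 < 2 < 3 < 4 < 5. Listing each simplex with vertices in this order, K has dimension 2 with simplices:

  0-simplices (6): [0], [1], [2], [3], [4], [5]
  1-simplices (12): [0,1], [0,2], [0,3], [0,5], [1,2], [1,5], [2,3], [2,4], [2,5], [3,4], [3,5], [4,5]
  2-simplices (6): [0,1,5], [0,2,3], [0,3,5], [1,2,5], [2,3,4], [2,4,5]

so the chain groups are C_0 ≅ Z^6, C_1 ≅ Z^12, C_2 ≅ Z^6.

Boundary ∂_1: C_1 → C_0 is given by ∂[p,q] = [q] − [p]. For instance
  ∂[1,2] = [2] − [1].
As a 6×12 matrix over Z this has rank 5, with invariant factors (1,1,1,1,1).

The boundary map ∂_2: C_2 → C_1 acts by ∂[p,q,r] = [q,r] − [p,r] + [p,q]. For instance
  ∂[0,1,5] = [1,5] − [0,5] + [0,1],
  ∂[2,3,4] = [3,4] − [2,4] + [2,3].
The 12×6 boundary matrix has rank 6 and Smith normal form diag(1,1,1,1,1,1).

Now H_k = ker ∂_k / im ∂_{k+1}, so:

  H_0: rank C_0 − rank ∂_1 = 6 − 5 = 1, and the invariant factors of ∂_1 are all 1, so H_0 ≅ Z.
  H_1: rank ker ∂_1 − rank ∂_2 = (12 − 5) − 6 = 1, and the invariant factors of ∂_2 are all 1, so H_1 ≅ Z.
  H_2: rank ker ∂_2 − rank ∂_3 = (6 − 6) − 0 = 0, and there is no ∂_3, so H_2 ≅ 0.

Hence the Betti numbers are b_0 = 1, b_1 = 1, b_2 = 0.

b_0 = 1, b_1 = 1, b_2 = 0.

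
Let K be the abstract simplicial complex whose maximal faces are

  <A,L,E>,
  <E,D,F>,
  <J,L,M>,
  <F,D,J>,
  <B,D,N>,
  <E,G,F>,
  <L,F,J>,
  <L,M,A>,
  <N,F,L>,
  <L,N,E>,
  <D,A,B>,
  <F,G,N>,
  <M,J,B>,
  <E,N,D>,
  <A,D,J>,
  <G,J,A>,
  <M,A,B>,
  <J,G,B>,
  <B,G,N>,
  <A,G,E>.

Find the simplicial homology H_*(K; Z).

H_0 ≅ Z,  H_1 ≅ Z × Z/2,  H_2 = 0.

Take the total order A < B < D < E < F < G < J < L < M < N on the vertex set. Then K (dimension 2) consists of the simplices:

  0-simplices (10): A, B, D, E, F, G, J, L, M, N
  1-simplices (30): AB, AD, AE, AG, AJ, AL, AM, BD, BG, BJ, BM, BN, DE, DF, DJ, DN, EF, EG, EL, EN, FG, FJ, FL, FN, GJ, GN, JL, JM, LM, LN
  2-simplices (20): ABD, ABM, ADJ, AEG, AEL, AGJ, ALM, BDN, BGJ, BGN, BJM, DEF, DEN, DFJ, EFG, ELN, FGN, FJL, FLN, JLM

so the chain groups are C_0 ≅ Z^10, C_1 ≅ Z^30, C_2 ≅ Z^20.

The boundary map ∂_1: C_1 → C_0 is given by ∂[p,q] = [q] − [p].
The resulting 10×30 matrix has rank 9, and its Smith normal form has invariant factors (1,1,1,1,1,1,1,1,1).

Boundary ∂_2: C_2 → C_1 sends each 2-simplex [p,q,r] to [q,r] − [p,r] + [p,q]. For instance
  ∂DEF = EF − DF + DE,
  ∂BDN = DN − BN + BD.
The resulting 30×20 matrix has rank 20, and its Smith normal form has invariant factors (1,1,1,1,1,1,1,1,1,1,1,1,1,1,1,1,1,1,1,2).

Computing H_k = (kernel of ∂_k) / (image of ∂_{k+1}):

  H_0: rank C_0 − rank ∂_1 = 10 − 9 = 1, and the invariant factors of ∂_1 are all 1, so H_0 = Z.
  H_1: rank ker ∂_1 − rank ∂_2 = (30 − 9) − 20 = 1, and ∂_2 has invariant factor 2 > 1, so H_1 = Z × Z/2.
  H_2: rank ker ∂_2 − rank ∂_3 = (20 − 20) − 0 = 0, and there is no ∂_3, so H_2 = 0.

(K is a triangulation of the Klein bottle.)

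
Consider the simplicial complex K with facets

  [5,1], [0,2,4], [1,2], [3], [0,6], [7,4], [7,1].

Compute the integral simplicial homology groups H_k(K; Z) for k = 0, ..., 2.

Take the total order 0 < 1 < 2 < 3 < 4 < 5 < 6 < 7 on the vertex set. Then K (dimension 2) consists of the simplices:

  0-simplices (8): [0], [1], [2], [3], [4], [5], [6], [7]
  1-simplices (8): [0,2], [0,4], [0,6], [1,2], [1,5], [1,7], [2,4], [4,7]
  2-simplices (1): [0,2,4]

giving chain groups C_0 ≅ Z^8, C_1 ≅ Z^8, C_2 ≅ Z^1.

Boundary ∂_1: C_1 → C_0 sends each edge [p,q] (with p < q) to q − p.
The resulting 8×8 matrix has rank 6, and its Smith normal form has invariant factors (1,1,1,1,1,1).

Boundary ∂_2: C_2 → C_1 acts by ∂[p,q,r] = [q,r] − [p,r] + [p,q]. For instance
  ∂[0,2,4] = [2,4] − [0,4] + [0,2].
The 8×1 boundary matrix has rank 1 and Smith normal form diag(1).

Now H_k = ker ∂_k / im ∂_{k+1}, so:

  H_0: rank C_0 − rank ∂_1 = 8 − 6 = 2, and the invariant factors of ∂_1 are all 1, so H_0 = Z^2.
  H_1: rank ker ∂_1 − rank ∂_2 = (8 − 6) − 1 = 1, and the invariant factors of ∂_2 are all 1, so H_1 = Z.
  H_2: rank ker ∂_2 − rank ∂_3 = (1 − 1) − 0 = 0, and there is no ∂_3, so H_2 = 0.

H_0 ≅ Z^2,  H_1 ≅ Z,  H_2 = 0.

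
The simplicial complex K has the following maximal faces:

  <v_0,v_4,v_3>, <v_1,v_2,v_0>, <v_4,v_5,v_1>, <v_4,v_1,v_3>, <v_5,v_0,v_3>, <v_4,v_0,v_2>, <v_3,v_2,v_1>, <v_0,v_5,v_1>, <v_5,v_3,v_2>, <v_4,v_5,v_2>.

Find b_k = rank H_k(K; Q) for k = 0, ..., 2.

b_0 = 1, b_1 = 0, b_2 = 0.

We work with the vertex ordering v_0 < v_1 < v_2 < v_3 < v_4 < v_5. The simplices of K, each written with vertices in increasing order, are:

  0-simplices (6): [v_0], [v_1], [v_2], [v_3], [v_4], [v_5]
  1-simplices (15): (15 of them)
  2-simplices (10): [v_0,v_1,v_2], [v_0,v_1,v_5], [v_0,v_2,v_4], [v_0,v_3,v_4], [v_0,v_3,v_5], [v_1,v_2,v_3], [v_1,v_3,v_4], [v_1,v_4,v_5], [v_2,v_3,v_5], [v_2,v_4,v_5]

so the chain groups are C_0 ≅ Z^6, C_1 ≅ Z^15, C_2 ≅ Z^10.

The boundary map ∂_1: C_1 → C_0 is given by ∂[p,q] = [q] − [p]. For instance
  ∂[v_3,v_5] = [v_5] − [v_3].
The 6×15 boundary matrix has rank 5 and Smith normal form diag(1,1,1,1,1).

Boundary ∂_2: C_2 → C_1 sends each 2-simplex [p,q,r] to [q,r] − [p,r] + [p,q]. For instance
  ∂[v_0,v_3,v_4] = [v_3,v_4] − [v_0,v_4] + [v_0,v_3],
  ∂[v_2,v_3,v_5] = [v_3,v_5] − [v_2,v_5] + [v_2,v_3].
The 15×10 boundary matrix has rank 10 and Smith normal form diag(1,1,1,1,1,1,1,1,1,2).

Now H_k = ker ∂_k / im ∂_{k+1}, so:

  H_0: rank C_0 − rank ∂_1 = 6 − 5 = 1, and the invariant factors of ∂_1 are all 1, so H_0 = Z.
  H_1: rank ker ∂_1 − rank ∂_2 = (15 − 5) − 10 = 0, and ∂_2 has invariant factor 2 > 1, so H_1 = Z/2.
  H_2: rank ker ∂_2 − rank ∂_3 = (10 − 10) − 0 = 0, and there is no ∂_3, so H_2 = 0.

Hence the Betti numbers are b_0 = 1, b_1 = 0, b_2 = 0.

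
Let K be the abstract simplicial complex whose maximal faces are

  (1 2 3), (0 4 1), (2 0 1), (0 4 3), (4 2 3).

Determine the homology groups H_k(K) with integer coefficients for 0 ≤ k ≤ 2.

Take the total order 0 < 1 < 2 < 3 < 4 on the vertex set. Then K (dimension 2) consists of the simplices:

  0-simplices (5): [0], [1], [2], [3], [4]
  1-simplices (10): [0,1], [0,2], [0,3], [0,4], [1,2], [1,3], [1,4], [2,3], [2,4], [3,4]
  2-simplices (5): [0,1,2], [0,1,4], [0,3,4], [1,2,3], [2,3,4]

so the chain groups are C_0 ≅ Z^5, C_1 ≅ Z^10, C_2 ≅ Z^5.

∂_1: C_1 → C_0 is given by ∂[p,q] = [q] − [p].
The 5×10 boundary matrix has rank 4 and Smith normal form diag(1,1,1,1).

The boundary map ∂_2: C_2 → C_1 maps a triangle to the signed sum of its edges. For instance
  ∂[0,3,4] = [3,4] − [0,4] + [0,3],
  ∂[0,1,4] = [1,4] − [0,4] + [0,1].
The resulting 10×5 matrix has rank 5, and its Smith normal form has invariant factors (1,1,1,1,1).

Reading off H_k = ker ∂_k / im ∂_{k+1}:

  H_0: rank C_0 − rank ∂_1 = 5 − 4 = 1, and the invariant factors of ∂_1 are all 1, so H_0 = Z.
  H_1: rank ker ∂_1 − rank ∂_2 = (10 − 4) − 5 = 1, and the invariant factors of ∂_2 are all 1, so H_1 = Z.
  H_2: rank ker ∂_2 − rank ∂_3 = (5 − 5) − 0 = 0, and there is no ∂_3, so H_2 = 0.

(K is a triangulation of the Möbius band.)

H_0 = Z,  H_1 = Z,  H_2 = 0.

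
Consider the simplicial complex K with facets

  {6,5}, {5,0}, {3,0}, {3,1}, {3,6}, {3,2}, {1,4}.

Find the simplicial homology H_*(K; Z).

H_0 ≅ Z,  H_1 ≅ Z.

Take the total order 0 < 1 < 2 < 3 < 4 < 5 < 6 on the vertex set. Then K (dimension 1) consists of the simplices:

  0-simplices (7): [0], [1], [2], [3], [4], [5], [6]
  1-simplices (7): [0,3], [0,5], [1,3], [1,4], [2,3], [3,6], [5,6]

so the chain groups are C_0 ≅ Z^7, C_1 ≅ Z^7.

Boundary ∂_1: C_1 → C_0 is given by ∂[p,q] = [q] − [p].
The 7×7 boundary matrix has rank 6 and Smith normal form diag(1,1,1,1,1,1).

Computing H_k = (kernel of ∂_k) / (image of ∂_{k+1}):

  H_0: rank C_0 − rank ∂_1 = 7 − 6 = 1, and the invariant factors of ∂_1 are all 1, so H_0 ≅ Z.
  H_1: rank ker ∂_1 − rank ∂_2 = (7 − 6) − 0 = 1, and there is no ∂_2, so H_1 ≅ Z.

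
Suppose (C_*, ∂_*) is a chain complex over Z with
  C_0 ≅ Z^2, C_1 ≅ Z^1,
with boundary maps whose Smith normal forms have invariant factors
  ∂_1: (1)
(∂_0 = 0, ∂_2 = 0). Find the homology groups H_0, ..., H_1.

H_0 ≅ Z,  H_1 = 0.

H_0: b_0 = 2 − 0 − 1 = 1; torsion from ∂_1 factors > 1: none. So H_0 ≅ Z.
H_1: b_1 = 1 − 1 − 0 = 0; torsion from ∂_2 factors > 1: none. So H_1 ≅ 0.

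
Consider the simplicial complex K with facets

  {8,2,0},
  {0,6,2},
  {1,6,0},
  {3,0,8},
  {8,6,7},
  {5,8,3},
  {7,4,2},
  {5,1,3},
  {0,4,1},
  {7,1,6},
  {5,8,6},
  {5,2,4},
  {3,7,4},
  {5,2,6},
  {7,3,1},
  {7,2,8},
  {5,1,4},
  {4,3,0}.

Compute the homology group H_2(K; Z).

H_2 ≅ 0.

We work with the vertex ordering 0 < 1 < 2 < 3 < 4 < 5 < 6 < 7 < 8. The simplices of K, each written with vertices in increasing order, are:

  0-simplices (9): [0], [1], [2], [3], [4], [5], [6], [7], [8]
  1-simplices (27): (27 of them)
  2-simplices (18): [0,1,4], [0,1,6], [0,2,6], [0,2,8], [0,3,4], [0,3,8], [1,3,5], [1,3,7], [1,4,5], [1,6,7], [2,4,5], [2,4,7], [2,5,6], [2,7,8], [3,4,7], [3,5,8], [5,6,8], [6,7,8]

Hence C_0 ≅ Z^9, C_1 ≅ Z^27, C_2 ≅ Z^18.

Boundary ∂_1: C_1 → C_0 is given by ∂[p,q] = [q] − [p]. For instance
  ∂[6,7] = [7] − [6].
As a 9×27 matrix over Z this has rank 8, with invariant factors (1,1,1,1,1,1,1,1).

The boundary map ∂_2: C_2 → C_1 maps a triangle to the signed sum of its edges. For instance
  ∂[1,3,5] = [3,5] − [1,5] + [1,3],
  ∂[2,5,6] = [5,6] − [2,6] + [2,5].
The 27×18 boundary matrix has rank 18 and Smith normal form diag(1,1,1,1,1,1,1,1,1,1,1,1,1,1,1,1,1,2).

From H_k ≅ ker(∂_k) / im(∂_{k+1}) we obtain:

  H_2: rank ker ∂_2 − rank ∂_3 = (18 − 18) − 0 = 0, and there is no ∂_3, so H_2 ≅ 0.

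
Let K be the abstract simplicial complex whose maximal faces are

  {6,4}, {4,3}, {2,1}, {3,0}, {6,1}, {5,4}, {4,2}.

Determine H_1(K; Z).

K has 7 vertices, 7 edges.
rank ∂_1 = 6, rank ∂_2 = 0 ⇒ b_1 = 7 − 6 − 0 = 1. So H_1 ≅ Z.

H_1 = Z.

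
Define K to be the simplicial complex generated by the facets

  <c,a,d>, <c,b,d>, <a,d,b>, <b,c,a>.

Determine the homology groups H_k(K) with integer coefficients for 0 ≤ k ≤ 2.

We work with the vertex ordering a < b < c < d. The simplices of K, each written with vertices in increasing order, are:

  0-simplices (4): a, b, c, d
  1-simplices (6): ab, ac, ad, bc, bd, cd
  2-simplices (4): abc, abd, acd, bcd

giving chain groups C_0 ≅ Z^4, C_1 ≅ Z^6, C_2 ≅ Z^4.

∂_1: C_1 → C_0 maps an edge to its endpoints' difference, ∂[p,q] = q − p. For instance
  ∂ac = c − a.
The resulting 4×6 matrix has rank 3, and its Smith normal form has invariant factors (1,1,1).

∂_2: C_2 → C_1 sends each 2-simplex [p,q,r] to [q,r] − [p,r] + [p,q]. For instance
  ∂bcd = cd − bd + bc,
  ∂abd = bd − ad + ab.
This gives a 6×4 integer matrix of rank 3; reducing to Smith normal form yields diagonal entries (1,1,1).

From H_k ≅ ker(∂_k) / im(∂_{k+1}) we obtain:

  H_0: rank C_0 − rank ∂_1 = 4 − 3 = 1, and the invariant factors of ∂_1 are all 1, so H_0 ≅ Z.
  H_1: rank ker ∂_1 − rank ∂_2 = (6 − 3) − 3 = 0, and the invariant factors of ∂_2 are all 1, so H_1 ≅ 0.
  H_2: rank ker ∂_2 − rank ∂_3 = (4 − 3) − 0 = 1, and there is no ∂_3, so H_2 ≅ Z.

As a check, the Euler characteristic is 4 − 6 + 4 = 2, which agrees with 1 − 0 + 1 = 2.

H_0 ≅ Z,  H_1 = 0,  H_2 ≅ Z.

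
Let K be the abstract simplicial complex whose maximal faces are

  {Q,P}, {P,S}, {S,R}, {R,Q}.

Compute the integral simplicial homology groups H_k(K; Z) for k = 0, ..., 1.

K has 4 vertices, 4 edges.
rank ∂_0 = 0, rank ∂_1 = 3 ⇒ b_0 = 4 − 0 − 3 = 1; all invariant factors of ∂_1 are 1 so no torsion. So H_0 ≅ Z.
rank ∂_1 = 3, rank ∂_2 = 0 ⇒ b_1 = 4 − 3 − 0 = 1. So H_1 ≅ Z.

H_0 = Z,  H_1 = Z.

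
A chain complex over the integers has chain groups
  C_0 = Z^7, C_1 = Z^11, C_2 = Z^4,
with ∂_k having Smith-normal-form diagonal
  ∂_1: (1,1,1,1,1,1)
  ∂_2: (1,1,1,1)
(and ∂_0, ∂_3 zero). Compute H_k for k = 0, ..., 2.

H_0 = Z,  H_1 = Z,  H_2 = 0.

H_0: b_0 = 7 − 0 − 6 = 1; torsion from ∂_1 factors > 1: none. So H_0 = Z.
H_1: b_1 = 11 − 6 − 4 = 1; torsion from ∂_2 factors > 1: none. So H_1 = Z.
H_2: b_2 = 4 − 4 − 0 = 0; torsion from ∂_3 factors > 1: none. So H_2 = 0.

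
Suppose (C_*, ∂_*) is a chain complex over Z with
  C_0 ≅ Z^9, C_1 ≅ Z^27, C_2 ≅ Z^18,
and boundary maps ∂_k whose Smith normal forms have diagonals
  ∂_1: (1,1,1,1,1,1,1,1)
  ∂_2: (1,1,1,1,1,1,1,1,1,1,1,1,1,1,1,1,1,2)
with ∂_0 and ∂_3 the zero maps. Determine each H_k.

H_0: b_0 = 9 − 0 − 8 = 1; torsion from ∂_1 factors > 1: none. So H_0 = Z.
H_1: b_1 = 27 − 8 − 18 = 1; torsion from ∂_2 factors > 1: [2]. So H_1 = Z × Z/2.
H_2: b_2 = 18 − 18 − 0 = 0; torsion from ∂_3 factors > 1: none. So H_2 = 0.

H_0 = Z,  H_1 = Z × Z/2,  H_2 = 0.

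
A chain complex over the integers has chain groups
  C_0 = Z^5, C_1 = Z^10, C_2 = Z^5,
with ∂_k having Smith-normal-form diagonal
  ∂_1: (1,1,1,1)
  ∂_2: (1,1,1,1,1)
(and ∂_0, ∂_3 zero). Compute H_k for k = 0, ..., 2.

H_0 ≅ Z,  H_1 ≅ Z,  H_2 = 0.

H_0: b_0 = 5 − 0 − 4 = 1; torsion from ∂_1 factors > 1: none. So H_0 ≅ Z.
H_1: b_1 = 10 − 4 − 5 = 1; torsion from ∂_2 factors > 1: none. So H_1 ≅ Z.
H_2: b_2 = 5 − 5 − 0 = 0; torsion from ∂_3 factors > 1: none. So H_2 ≅ 0.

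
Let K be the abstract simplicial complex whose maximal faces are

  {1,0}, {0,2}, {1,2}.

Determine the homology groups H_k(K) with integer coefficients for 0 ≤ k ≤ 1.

K has 3 vertices, 3 edges.
rank ∂_0 = 0, rank ∂_1 = 2 ⇒ b_0 = 3 − 0 − 2 = 1; all invariant factors of ∂_1 are 1 so no torsion. So H_0 ≅ Z.
rank ∂_1 = 2, rank ∂_2 = 0 ⇒ b_1 = 3 − 2 − 0 = 1. So H_1 ≅ Z.

H_0 = Z,  H_1 = Z.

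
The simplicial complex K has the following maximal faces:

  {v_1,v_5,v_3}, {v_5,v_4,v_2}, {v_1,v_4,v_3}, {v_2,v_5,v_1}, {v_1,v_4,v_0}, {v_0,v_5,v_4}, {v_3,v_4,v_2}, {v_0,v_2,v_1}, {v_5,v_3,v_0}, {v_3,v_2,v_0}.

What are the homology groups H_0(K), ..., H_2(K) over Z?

H_0 ≅ Z,  H_1 ≅ Z/2,  H_2 = 0.

Fix the vertex order v_0 < v_1 < v_2 < v_3 < v_4 < v_5 and write every simplex with vertices in increasing order. Then dim K = 2 and the simplices of K are:

  0-simplices (6): [v_0], [v_1], [v_2], [v_3], [v_4], [v_5]
  1-simplices (15): (15 of them)
  2-simplices (10): [v_0,v_1,v_2], [v_0,v_1,v_4], [v_0,v_2,v_3], [v_0,v_3,v_5], [v_0,v_4,v_5], [v_1,v_2,v_5], [v_1,v_3,v_4], [v_1,v_3,v_5], [v_2,v_3,v_4], [v_2,v_4,v_5]

giving chain groups C_0 ≅ Z^6, C_1 ≅ Z^15, C_2 ≅ Z^10.

∂_1: C_1 → C_0 is given by ∂[p,q] = [q] − [p].
The 6×15 boundary matrix has rank 5 and Smith normal form diag(1,1,1,1,1).

The boundary map ∂_2: C_2 → C_1 maps a triangle to the signed sum of its edges. For instance
  ∂[v_1,v_3,v_5] = [v_3,v_5] − [v_1,v_5] + [v_1,v_3],
  ∂[v_2,v_3,v_4] = [v_3,v_4] − [v_2,v_4] + [v_2,v_3].
The resulting 15×10 matrix has rank 10, and its Smith normal form has invariant factors (1,1,1,1,1,1,1,1,1,2).

Reading off H_k = ker ∂_k / im ∂_{k+1}:

  H_0: rank C_0 − rank ∂_1 = 6 − 5 = 1, and the invariant factors of ∂_1 are all 1, so H_0 ≅ Z.
  H_1: rank ker ∂_1 − rank ∂_2 = (15 − 5) − 10 = 0, and ∂_2 has invariant factor 2 > 1, so H_1 ≅ Z/2.
  H_2: rank ker ∂_2 − rank ∂_3 = (10 − 10) − 0 = 0, and there is no ∂_3, so H_2 ≅ 0.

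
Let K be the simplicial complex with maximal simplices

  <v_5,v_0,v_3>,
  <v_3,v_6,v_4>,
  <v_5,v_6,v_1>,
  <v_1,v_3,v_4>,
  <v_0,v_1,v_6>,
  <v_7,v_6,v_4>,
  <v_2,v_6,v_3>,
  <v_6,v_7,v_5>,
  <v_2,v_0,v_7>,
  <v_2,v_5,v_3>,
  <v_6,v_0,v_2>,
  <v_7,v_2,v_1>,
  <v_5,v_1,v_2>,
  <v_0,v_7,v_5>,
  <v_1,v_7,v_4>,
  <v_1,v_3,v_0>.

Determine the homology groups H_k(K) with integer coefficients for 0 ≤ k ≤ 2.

H_0 = Z,  H_1 = Z^2,  H_2 = Z.

Order the vertices as v_0 < v_1 < v_2 < v_3 < v_4 < v_5 < v_6 < v_7. Listing each simplex with vertices in this order, K has dimension 2 with simplices:

  0-simplices (8): [v_0], [v_1], [v_2], [v_3], [v_4], [v_5], [v_6], [v_7]
  1-simplices (24): (24 of them)
  2-simplices (16): (16 of them)

so the chain groups are C_0 ≅ Z^8, C_1 ≅ Z^24, C_2 ≅ Z^16.

Boundary ∂_1: C_1 → C_0 maps an edge to its endpoints' difference, ∂[p,q] = q − p. For instance
  ∂[v_1,v_2] = [v_2] − [v_1].
The 8×24 boundary matrix has rank 7 and Smith normal form diag(1,1,1,1,1,1,1).

Boundary ∂_2: C_2 → C_1 sends each 2-simplex [p,q,r] to [q,r] − [p,r] + [p,q]. For instance
  ∂[v_1,v_4,v_7] = [v_4,v_7] − [v_1,v_7] + [v_1,v_4],
  ∂[v_0,v_3,v_5] = [v_3,v_5] − [v_0,v_5] + [v_0,v_3].
The resulting 24×16 matrix has rank 15, and its Smith normal form has invariant factors (1,1,1,1,1,1,1,1,1,1,1,1,1,1,1).

Computing H_k = (kernel of ∂_k) / (image of ∂_{k+1}):

  H_0: rank C_0 − rank ∂_1 = 8 − 7 = 1, and the invariant factors of ∂_1 are all 1, so H_0 ≅ Z.
  H_1: rank ker ∂_1 − rank ∂_2 = (24 − 7) − 15 = 2, and the invariant factors of ∂_2 are all 1, so H_1 ≅ Z^2.
  H_2: rank ker ∂_2 − rank ∂_3 = (16 − 15) − 0 = 1, and there is no ∂_3, so H_2 ≅ Z.

(K is a triangulation of the torus T^2.)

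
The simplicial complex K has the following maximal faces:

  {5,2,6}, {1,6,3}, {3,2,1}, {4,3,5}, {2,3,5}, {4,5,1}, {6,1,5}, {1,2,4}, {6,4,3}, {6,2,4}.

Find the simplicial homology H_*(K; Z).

Take the total order 1 < 2 < 3 < 4 < 5 < 6 on the vertex set. Then K (dimension 2) consists of the simplices:

  0-simplices (6): [1], [2], [3], [4], [5], [6]
  1-simplices (15): [1,2], [1,3], [1,4], [1,5], [1,6], [2,3], [2,4], [2,5], [2,6], [3,4], [3,5], [3,6], [4,5], [4,6], [5,6]
  2-simplices (10): [1,2,3], [1,2,4], [1,3,6], [1,4,5], [1,5,6], [2,3,5], [2,4,6], [2,5,6], [3,4,5], [3,4,6]

Hence C_0 ≅ Z^6, C_1 ≅ Z^15, C_2 ≅ Z^10.

∂_1: C_1 → C_0 is given by ∂[p,q] = [q] − [p].
This gives a 6×15 integer matrix of rank 5; reducing to Smith normal form yields diagonal entries (1,1,1,1,1).

∂_2: C_2 → C_1 sends each 2-simplex [p,q,r] to [q,r] − [p,r] + [p,q]. For instance
  ∂[2,4,6] = [4,6] − [2,6] + [2,4],
  ∂[1,2,3] = [2,3] − [1,3] + [1,2].
The 15×10 boundary matrix has rank 10 and Smith normal form diag(1,1,1,1,1,1,1,1,1,2).

Computing H_k = (kernel of ∂_k) / (image of ∂_{k+1}):

  H_0: rank C_0 − rank ∂_1 = 6 − 5 = 1, and the invariant factors of ∂_1 are all 1, so H_0 = Z.
  H_1: rank ker ∂_1 − rank ∂_2 = (15 − 5) − 10 = 0, and ∂_2 has invariant factor 2 > 1, so H_1 = Z/2Z.
  H_2: rank ker ∂_2 − rank ∂_3 = (10 − 10) − 0 = 0, and there is no ∂_3, so H_2 = 0.

(K is a triangulation of the real projective plane RP^2.)

H_0 ≅ Z,  H_1 ≅ Z/2Z,  H_2 = 0.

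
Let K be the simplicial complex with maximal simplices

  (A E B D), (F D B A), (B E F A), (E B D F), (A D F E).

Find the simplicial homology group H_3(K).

K has 5 vertices, 10 edges, 10 triangles, 5 3-simplices.
rank ∂_3 = 4, rank ∂_4 = 0 ⇒ b_3 = 5 − 4 − 0 = 1. So H_3 ≅ Z.

H_3 = Z.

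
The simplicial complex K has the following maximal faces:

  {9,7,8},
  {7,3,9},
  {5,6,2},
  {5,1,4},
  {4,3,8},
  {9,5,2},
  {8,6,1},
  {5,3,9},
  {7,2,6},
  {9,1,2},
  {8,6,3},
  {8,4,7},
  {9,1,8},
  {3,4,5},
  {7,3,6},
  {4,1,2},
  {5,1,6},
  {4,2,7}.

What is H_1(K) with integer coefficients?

Fix the vertex order 1 < 2 < 3 < 4 < 5 < 6 < 7 < 8 < 9 and write every simplex with vertices in increasing order. Then dim K = 2 and the simplices of K are:

  0-simplices (9): [1], [2], [3], [4], [5], [6], [7], [8], [9]
  1-simplices (27): (27 of them)
  2-simplices (18): [1,2,4], [1,2,9], [1,4,5], [1,5,6], [1,6,8], [1,8,9], [2,4,7], [2,5,6], [2,5,9], [2,6,7], [3,4,5], [3,4,8], [3,5,9], [3,6,7], [3,6,8], [3,7,9], [4,7,8], [7,8,9]

Hence C_0 ≅ Z^9, C_1 ≅ Z^27, C_2 ≅ Z^18.

The boundary map ∂_1: C_1 → C_0 maps an edge to its endpoints' difference, ∂[p,q] = q − p.
As a 9×27 matrix over Z this has rank 8, with invariant factors (1,1,1,1,1,1,1,1).

Boundary ∂_2: C_2 → C_1 maps a triangle to the signed sum of its edges. For instance
  ∂[3,5,9] = [5,9] − [3,9] + [3,5],
  ∂[1,6,8] = [6,8] − [1,8] + [1,6].
The 27×18 boundary matrix has rank 18 and Smith normal form diag(1,1,1,1,1,1,1,1,1,1,1,1,1,1,1,1,1,2).

Reading off H_k = ker ∂_k / im ∂_{k+1}:

  H_1: rank ker ∂_1 − rank ∂_2 = (27 − 8) − 18 = 1, and ∂_2 has invariant factor 2 > 1, so H_1 ≅ Z ⊕ Z/2.

H_1 ≅ Z ⊕ Z/2.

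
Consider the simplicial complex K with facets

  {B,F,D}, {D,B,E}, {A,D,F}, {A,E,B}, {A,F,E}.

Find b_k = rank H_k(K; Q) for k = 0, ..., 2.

b_0 = 1, b_1 = 1, b_2 = 0.

We work with the vertex ordering A < B < D < E < F. The simplices of K, each written with vertices in increasing order, are:

  0-simplices (5): A, B, D, E, F
  1-simplices (10): AB, AD, AE, AF, BD, BE, BF, DE, DF, EF
  2-simplices (5): ABE, ADF, AEF, BDE, BDF

giving chain groups C_0 ≅ Z^5, C_1 ≅ Z^10, C_2 ≅ Z^5.

∂_1: C_1 → C_0 is given by ∂[p,q] = [q] − [p]. For instance
  ∂AD = D − A.
The 5×10 boundary matrix has rank 4 and Smith normal form diag(1,1,1,1).

∂_2: C_2 → C_1 acts by ∂[p,q,r] = [q,r] − [p,r] + [p,q]. For instance
  ∂ADF = DF − AF + AD,
  ∂BDF = DF − BF + BD.
The resulting 10×5 matrix has rank 5, and its Smith normal form has invariant factors (1,1,1,1,1).

Reading off H_k = ker ∂_k / im ∂_{k+1}:

  H_0: rank C_0 − rank ∂_1 = 5 − 4 = 1, and the invariant factors of ∂_1 are all 1, so H_0 ≅ Z.
  H_1: rank ker ∂_1 − rank ∂_2 = (10 − 4) − 5 = 1, and the invariant factors of ∂_2 are all 1, so H_1 ≅ Z.
  H_2: rank ker ∂_2 − rank ∂_3 = (5 − 5) − 0 = 0, and there is no ∂_3, so H_2 ≅ 0.

Hence the Betti numbers are b_0 = 1, b_1 = 1, b_2 = 0.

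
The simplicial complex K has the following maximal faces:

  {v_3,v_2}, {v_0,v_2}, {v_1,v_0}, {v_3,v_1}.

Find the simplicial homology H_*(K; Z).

H_0 = Z,  H_1 = Z.

K has 4 vertices, 4 edges.
rank ∂_0 = 0, rank ∂_1 = 3 ⇒ b_0 = 4 − 0 − 3 = 1; all invariant factors of ∂_1 are 1 so no torsion. So H_0 = Z.
rank ∂_1 = 3, rank ∂_2 = 0 ⇒ b_1 = 4 − 3 − 0 = 1. So H_1 = Z.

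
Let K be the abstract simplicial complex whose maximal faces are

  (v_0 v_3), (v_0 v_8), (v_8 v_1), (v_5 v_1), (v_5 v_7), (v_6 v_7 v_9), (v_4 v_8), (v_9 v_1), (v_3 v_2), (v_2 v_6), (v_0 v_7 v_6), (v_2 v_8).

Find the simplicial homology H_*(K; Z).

H_0 ≅ Z,  H_1 ≅ Z^4,  H_2 = 0.

Order the vertices as v_0 < v_1 < v_2 < v_3 < v_4 < v_5 < v_6 < v_7 < v_8 < v_9. Listing each simplex with vertices in this order, K has dimension 2 with simplices:

  0-simplices (10): [v_0], [v_1], [v_2], [v_3], [v_4], [v_5], [v_6], [v_7], [v_8], [v_9]
  1-simplices (15): (15 of them)
  2-simplices (2): [v_0,v_6,v_7], [v_6,v_7,v_9]

Hence C_0 ≅ Z^10, C_1 ≅ Z^15, C_2 ≅ Z^2.

Boundary ∂_1: C_1 → C_0 is given by ∂[p,q] = [q] − [p]. For instance
  ∂[v_0,v_3] = [v_3] − [v_0].
As a 10×15 matrix over Z this has rank 9, with invariant factors (1,1,1,1,1,1,1,1,1).

∂_2: C_2 → C_1 maps a triangle to the signed sum of its edges. For instance
  ∂[v_6,v_7,v_9] = [v_7,v_9] − [v_6,v_9] + [v_6,v_7],
  ∂[v_0,v_6,v_7] = [v_6,v_7] − [v_0,v_7] + [v_0,v_6].
This gives a 15×2 integer matrix of rank 2; reducing to Smith normal form yields diagonal entries (1,1).

Now H_k = ker ∂_k / im ∂_{k+1}, so:

  H_0: rank C_0 − rank ∂_1 = 10 − 9 = 1, and the invariant factors of ∂_1 are all 1, so H_0 ≅ Z.
  H_1: rank ker ∂_1 − rank ∂_2 = (15 − 9) − 2 = 4, and the invariant factors of ∂_2 are all 1, so H_1 ≅ Z^4.
  H_2: rank ker ∂_2 − rank ∂_3 = (2 − 2) − 0 = 0, and there is no ∂_3, so H_2 ≅ 0.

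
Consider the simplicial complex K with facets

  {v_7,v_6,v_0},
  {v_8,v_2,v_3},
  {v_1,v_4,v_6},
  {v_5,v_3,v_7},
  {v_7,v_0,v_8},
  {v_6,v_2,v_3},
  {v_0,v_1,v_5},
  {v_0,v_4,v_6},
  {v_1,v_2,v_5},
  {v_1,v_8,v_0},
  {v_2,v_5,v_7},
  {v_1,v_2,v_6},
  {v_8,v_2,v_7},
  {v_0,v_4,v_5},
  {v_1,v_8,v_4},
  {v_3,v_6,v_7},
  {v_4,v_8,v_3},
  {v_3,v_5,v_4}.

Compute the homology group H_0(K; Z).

H_0 = Z.

Take the total order v_0 < v_1 < v_2 < v_3 < v_4 < v_5 < v_6 < v_7 < v_8 on the vertex set. Then K (dimension 2) consists of the simplices:

  0-simplices (9): [v_0], [v_1], [v_2], [v_3], [v_4], [v_5], [v_6], [v_7], [v_8]
  1-simplices (27): (27 of them)
  2-simplices (18): (18 of them)

Hence C_0 ≅ Z^9, C_1 ≅ Z^27, C_2 ≅ Z^18.

∂_1: C_1 → C_0 maps an edge to its endpoints' difference, ∂[p,q] = q − p.
The resulting 9×27 matrix has rank 8, and its Smith normal form has invariant factors (1,1,1,1,1,1,1,1).

Boundary ∂_2: C_2 → C_1 maps a triangle to the signed sum of its edges. For instance
  ∂[v_0,v_1,v_5] = [v_1,v_5] − [v_0,v_5] + [v_0,v_1],
  ∂[v_3,v_5,v_7] = [v_5,v_7] − [v_3,v_7] + [v_3,v_5].
The resulting 27×18 matrix has rank 18, and its Smith normal form has invariant factors (1,1,1,1,1,1,1,1,1,1,1,1,1,1,1,1,1,2).

Computing H_k = (kernel of ∂_k) / (image of ∂_{k+1}):

  H_0: rank C_0 − rank ∂_1 = 9 − 8 = 1, and the invariant factors of ∂_1 are all 1, so H_0 = Z.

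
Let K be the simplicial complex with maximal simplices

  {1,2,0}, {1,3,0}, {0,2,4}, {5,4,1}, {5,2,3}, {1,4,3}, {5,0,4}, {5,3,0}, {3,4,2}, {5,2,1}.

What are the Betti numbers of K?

b_0 = 1, b_1 = 0, b_2 = 0.

We work with the vertex ordering 0 < 1 < 2 < 3 < 4 < 5. The simplices of K, each written with vertices in increasing order, are:

  0-simplices (6): [0], [1], [2], [3], [4], [5]
  1-simplices (15): [0,1], [0,2], [0,3], [0,4], [0,5], [1,2], [1,3], [1,4], [1,5], [2,3], [2,4], [2,5], [3,4], [3,5], [4,5]
  2-simplices (10): [0,1,2], [0,1,3], [0,2,4], [0,3,5], [0,4,5], [1,2,5], [1,3,4], [1,4,5], [2,3,4], [2,3,5]

so the chain groups are C_0 ≅ Z^6, C_1 ≅ Z^15, C_2 ≅ Z^10.

The boundary map ∂_1: C_1 → C_0 is given by ∂[p,q] = [q] − [p]. For instance
  ∂[1,5] = [5] − [1].
This gives a 6×15 integer matrix of rank 5; reducing to Smith normal form yields diagonal entries (1,1,1,1,1).

Boundary ∂_2: C_2 → C_1 acts by ∂[p,q,r] = [q,r] − [p,r] + [p,q]. For instance
  ∂[1,3,4] = [3,4] − [1,4] + [1,3],
  ∂[2,3,5] = [3,5] − [2,5] + [2,3].
The 15×10 boundary matrix has rank 10 and Smith normal form diag(1,1,1,1,1,1,1,1,1,2).

Computing H_k = (kernel of ∂_k) / (image of ∂_{k+1}):

  H_0: rank C_0 − rank ∂_1 = 6 − 5 = 1, and the invariant factors of ∂_1 are all 1, so H_0 ≅ Z.
  H_1: rank ker ∂_1 − rank ∂_2 = (15 − 5) − 10 = 0, and ∂_2 has invariant factor 2 > 1, so H_1 ≅ Z/2.
  H_2: rank ker ∂_2 − rank ∂_3 = (10 − 10) − 0 = 0, and there is no ∂_3, so H_2 ≅ 0.

Hence the Betti numbers are b_0 = 1, b_1 = 0, b_2 = 0.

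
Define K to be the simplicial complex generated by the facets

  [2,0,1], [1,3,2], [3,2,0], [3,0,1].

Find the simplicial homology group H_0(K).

H_0 = Z.

We work with the vertex ordering 0 < 1 < 2 < 3. The simplices of K, each written with vertices in increasing order, are:

  0-simplices (4): [0], [1], [2], [3]
  1-simplices (6): [0,1], [0,2], [0,3], [1,2], [1,3], [2,3]
  2-simplices (4): [0,1,2], [0,1,3], [0,2,3], [1,2,3]

so the chain groups are C_0 ≅ Z^4, C_1 ≅ Z^6, C_2 ≅ Z^4.

Boundary ∂_1: C_1 → C_0 is given by ∂[p,q] = [q] − [p]. For instance
  ∂[1,3] = [3] − [1].
This gives a 4×6 integer matrix of rank 3; reducing to Smith normal form yields diagonal entries (1,1,1).

Boundary ∂_2: C_2 → C_1 maps a triangle to the signed sum of its edges. For instance
  ∂[0,1,2] = [1,2] − [0,2] + [0,1],
  ∂[1,2,3] = [2,3] − [1,3] + [1,2].
As a 6×4 matrix over Z this has rank 3, with invariant factors (1,1,1).

Computing H_k = (kernel of ∂_k) / (image of ∂_{k+1}):

  H_0: rank C_0 − rank ∂_1 = 4 − 3 = 1, and the invariant factors of ∂_1 are all 1, so H_0 = Z.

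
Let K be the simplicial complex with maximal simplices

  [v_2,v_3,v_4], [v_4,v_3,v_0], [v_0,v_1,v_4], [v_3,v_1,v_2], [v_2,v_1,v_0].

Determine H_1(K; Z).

Take the total order v_0 < v_1 < v_2 < v_3 < v_4 on the vertex set. Then K (dimension 2) consists of the simplices:

  0-simplices (5): [v_0], [v_1], [v_2], [v_3], [v_4]
  1-simplices (10): [v_0,v_1], [v_0,v_2], [v_0,v_3], [v_0,v_4], [v_1,v_2], [v_1,v_3], [v_1,v_4], [v_2,v_3], [v_2,v_4], [v_3,v_4]
  2-simplices (5): [v_0,v_1,v_2], [v_0,v_1,v_4], [v_0,v_3,v_4], [v_1,v_2,v_3], [v_2,v_3,v_4]

so the chain groups are C_0 ≅ Z^5, C_1 ≅ Z^10, C_2 ≅ Z^5.

Boundary ∂_1: C_1 → C_0 maps an edge to its endpoints' difference, ∂[p,q] = q − p. For instance
  ∂[v_1,v_3] = [v_3] − [v_1].
The 5×10 boundary matrix has rank 4 and Smith normal form diag(1,1,1,1).

The boundary map ∂_2: C_2 → C_1 maps a triangle to the signed sum of its edges. For instance
  ∂[v_0,v_1,v_2] = [v_1,v_2] − [v_0,v_2] + [v_0,v_1],
  ∂[v_0,v_3,v_4] = [v_3,v_4] − [v_0,v_4] + [v_0,v_3].
This gives a 10×5 integer matrix of rank 5; reducing to Smith normal form yields diagonal entries (1,1,1,1,1).

From H_k ≅ ker(∂_k) / im(∂_{k+1}) we obtain:

  H_1: rank ker ∂_1 − rank ∂_2 = (10 − 4) − 5 = 1, and the invariant factors of ∂_2 are all 1, so H_1 ≅ Z.

H_1 ≅ Z.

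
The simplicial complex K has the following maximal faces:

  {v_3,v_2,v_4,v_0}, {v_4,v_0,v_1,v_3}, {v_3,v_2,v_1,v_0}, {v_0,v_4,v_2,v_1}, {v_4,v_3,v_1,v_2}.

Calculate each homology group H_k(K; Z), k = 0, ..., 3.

Order the vertices as v_0 < v_1 < v_2 < v_3 < v_4. Listing each simplex with vertices in this order, K has dimension 3 with simplices:

  0-simplices (5): [v_0], [v_1], [v_2], [v_3], [v_4]
  1-simplices (10): [v_0,v_1], [v_0,v_2], [v_0,v_3], [v_0,v_4], [v_1,v_2], [v_1,v_3], [v_1,v_4], [v_2,v_3], [v_2,v_4], [v_3,v_4]
  2-simplices (10): [v_0,v_1,v_2], [v_0,v_1,v_3], [v_0,v_1,v_4], [v_0,v_2,v_3], [v_0,v_2,v_4], [v_0,v_3,v_4], [v_1,v_2,v_3], [v_1,v_2,v_4], [v_1,v_3,v_4], [v_2,v_3,v_4]
  3-simplices (5): [v_0,v_1,v_2,v_3], [v_0,v_1,v_2,v_4], [v_0,v_1,v_3,v_4], [v_0,v_2,v_3,v_4], [v_1,v_2,v_3,v_4]

Hence C_0 ≅ Z^5, C_1 ≅ Z^10, C_2 ≅ Z^10, C_3 ≅ Z^5.

Boundary ∂_1: C_1 → C_0 is given by ∂[p,q] = [q] − [p]. For instance
  ∂[v_0,v_3] = [v_3] − [v_0].
This gives a 5×10 integer matrix of rank 4; reducing to Smith normal form yields diagonal entries (1,1,1,1).

The boundary map ∂_2: C_2 → C_1 maps a triangle to the signed sum of its edges. For instance
  ∂[v_1,v_3,v_4] = [v_3,v_4] − [v_1,v_4] + [v_1,v_3],
  ∂[v_0,v_1,v_3] = [v_1,v_3] − [v_0,v_3] + [v_0,v_1].
The 10×10 boundary matrix has rank 6 and Smith normal form diag(1,1,1,1,1,1).

∂_3: C_3 → C_2 sends each 3-simplex σ to the alternating sum Σ_i (−1)^i (σ with its i-th vertex removed). For instance
  ∂[v_1,v_2,v_3,v_4] = [v_2,v_3,v_4] − [v_1,v_3,v_4] + [v_1,v_2,v_4] − [v_1,v_2,v_3],
  ∂[v_0,v_2,v_3,v_4] = [v_2,v_3,v_4] − [v_0,v_3,v_4] + [v_0,v_2,v_4] − [v_0,v_2,v_3].
The 10×5 boundary matrix has rank 4 and Smith normal form diag(1,1,1,1).

From H_k ≅ ker(∂_k) / im(∂_{k+1}) we obtain:

  H_0: rank C_0 − rank ∂_1 = 5 − 4 = 1, and the invariant factors of ∂_1 are all 1, so H_0 ≅ Z.
  H_1: rank ker ∂_1 − rank ∂_2 = (10 − 4) − 6 = 0, and the invariant factors of ∂_2 are all 1, so H_1 ≅ 0.
  H_2: rank ker ∂_2 − rank ∂_3 = (10 − 6) − 4 = 0, and the invariant factors of ∂_3 are all 1, so H_2 ≅ 0.
  H_3: rank ker ∂_3 − rank ∂_4 = (5 − 4) − 0 = 1, and there is no ∂_4, so H_3 ≅ Z.

As a check, the Euler characteristic is 5 − 10 + 10 − 5 = 0, which agrees with 1 − 0 + 0 − 1 = 0.

H_0 = Z,  H_1 = 0,  H_2 = 0,  H_3 = Z.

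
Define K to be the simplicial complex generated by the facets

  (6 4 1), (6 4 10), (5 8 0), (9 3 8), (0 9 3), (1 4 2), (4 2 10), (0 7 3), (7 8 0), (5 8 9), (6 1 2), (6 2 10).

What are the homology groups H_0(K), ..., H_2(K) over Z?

H_0 ≅ Z^2,  H_1 ≅ Z,  H_2 ≅ Z.

Fix the vertex order 0 < 1 < 2 < 3 < 4 < 5 < 6 < 7 < 8 < 9 < 10 and write every simplex with vertices in increasing order. Then dim K = 2 and the simplices of K are:

  0-simplices (11): [0], [1], [2], [3], [4], [5], [6], [7], [8], [9], [10]
  1-simplices (21): [0,3], [0,5], [0,7], [0,8], [0,9], [1,2], [1,4], [1,6], [2,4], [2,6], [2,10], [3,7], [3,8], [3,9], [4,6], [4,10], [5,8], [5,9], [6,10], [7,8], [8,9]
  2-simplices (12): [0,3,7], [0,3,9], [0,5,8], [0,7,8], [1,2,4], [1,2,6], [1,4,6], [2,4,10], [2,6,10], [3,8,9], [4,6,10], [5,8,9]

giving chain groups C_0 ≅ Z^11, C_1 ≅ Z^21, C_2 ≅ Z^12.

Boundary ∂_1: C_1 → C_0 maps an edge to its endpoints' difference, ∂[p,q] = q − p. For instance
  ∂[1,6] = [6] − [1].
As a 11×21 matrix over Z this has rank 9, with invariant factors (1,1,1,1,1,1,1,1,1).

∂_2: C_2 → C_1 sends each 2-simplex [p,q,r] to [q,r] − [p,r] + [p,q]. For instance
  ∂[2,6,10] = [6,10] − [2,10] + [2,6],
  ∂[0,7,8] = [7,8] − [0,8] + [0,7].
As a 21×12 matrix over Z this has rank 11, with invariant factors (1,1,1,1,1,1,1,1,1,1,1).

Computing H_k = (kernel of ∂_k) / (image of ∂_{k+1}):

  H_0: rank C_0 − rank ∂_1 = 11 − 9 = 2, and the invariant factors of ∂_1 are all 1, so H_0 ≅ Z^2.
  H_1: rank ker ∂_1 − rank ∂_2 = (21 − 9) − 11 = 1, and the invariant factors of ∂_2 are all 1, so H_1 ≅ Z.
  H_2: rank ker ∂_2 − rank ∂_3 = (12 − 11) − 0 = 1, and there is no ∂_3, so H_2 ≅ Z.

As a check, the Euler characteristic is 11 − 21 + 12 = 2, which agrees with 2 − 1 + 1 = 2.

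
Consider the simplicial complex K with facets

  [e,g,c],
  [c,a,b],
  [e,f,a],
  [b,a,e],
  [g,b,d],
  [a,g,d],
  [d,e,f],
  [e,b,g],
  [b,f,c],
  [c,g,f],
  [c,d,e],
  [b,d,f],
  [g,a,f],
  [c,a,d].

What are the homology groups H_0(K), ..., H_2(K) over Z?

K has 7 vertices, 21 edges, 14 triangles.
rank ∂_0 = 0, rank ∂_1 = 6 ⇒ b_0 = 7 − 0 − 6 = 1; all invariant factors of ∂_1 are 1 so no torsion. So H_0 = Z.
rank ∂_1 = 6, rank ∂_2 = 13 ⇒ b_1 = 21 − 6 − 13 = 2; all invariant factors of ∂_2 are 1 so no torsion. So H_1 = Z^2.
rank ∂_2 = 13, rank ∂_3 = 0 ⇒ b_2 = 14 − 13 − 0 = 1. So H_2 = Z.

H_0 = Z,  H_1 = Z^2,  H_2 = Z.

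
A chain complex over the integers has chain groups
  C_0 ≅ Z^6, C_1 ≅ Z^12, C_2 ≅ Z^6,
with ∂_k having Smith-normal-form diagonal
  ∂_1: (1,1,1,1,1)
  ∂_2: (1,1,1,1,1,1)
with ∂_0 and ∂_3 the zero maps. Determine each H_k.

H_0: b_0 = 6 − 0 − 5 = 1; torsion from ∂_1 factors > 1: none. So H_0 = Z.
H_1: b_1 = 12 − 5 − 6 = 1; torsion from ∂_2 factors > 1: none. So H_1 = Z.
H_2: b_2 = 6 − 6 − 0 = 0; torsion from ∂_3 factors > 1: none. So H_2 = 0.

H_0 = Z,  H_1 = Z,  H_2 = 0.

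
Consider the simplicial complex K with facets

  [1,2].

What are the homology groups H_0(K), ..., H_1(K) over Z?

Take the total order 1 < 2 on the vertex set. Then K (dimension 1) consists of the simplices:

  0-simplices (2): [1], [2]
  1-simplices (1): [1,2]

giving chain groups C_0 ≅ Z^2, C_1 ≅ Z^1.

The boundary map ∂_1: C_1 → C_0 sends each edge [p,q] (with p < q) to q − p. For instance
  ∂[1,2] = [2] − [1].
This gives a 2×1 integer matrix of rank 1; reducing to Smith normal form yields diagonal entries (1).

From H_k ≅ ker(∂_k) / im(∂_{k+1}) we obtain:

  H_0: rank C_0 − rank ∂_1 = 2 − 1 = 1, and the invariant factors of ∂_1 are all 1, so H_0 ≅ Z.
  H_1: rank ker ∂_1 − rank ∂_2 = (1 − 1) − 0 = 0, and there is no ∂_2, so H_1 ≅ 0.

H_0 = Z,  H_1 = 0.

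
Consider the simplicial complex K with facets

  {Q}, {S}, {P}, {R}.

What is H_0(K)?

H_0 = Z^4.

K has 4 vertices.
rank ∂_0 = 0, rank ∂_1 = 0 ⇒ b_0 = 4 − 0 − 0 = 4. So H_0 = Z^4.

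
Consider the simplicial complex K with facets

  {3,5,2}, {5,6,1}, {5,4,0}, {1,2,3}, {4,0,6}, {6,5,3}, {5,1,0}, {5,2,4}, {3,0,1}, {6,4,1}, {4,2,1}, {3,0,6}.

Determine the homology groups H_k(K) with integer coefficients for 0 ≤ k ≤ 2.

Order the vertices as 0 < 1 < 2 < 3 < 4 < 5 < 6. Listing each simplex with vertices in this order, K has dimension 2 with simplices:

  0-simplices (7): [0], [1], [2], [3], [4], [5], [6]
  1-simplices (18): [0,1], [0,3], [0,4], [0,5], [0,6], [1,2], [1,3], [1,4], [1,5], [1,6], [2,3], [2,4], [2,5], [3,5], [3,6], [4,5], [4,6], [5,6]
  2-simplices (12): [0,1,3], [0,1,5], [0,3,6], [0,4,5], [0,4,6], [1,2,3], [1,2,4], [1,4,6], [1,5,6], [2,3,5], [2,4,5], [3,5,6]

Hence C_0 ≅ Z^7, C_1 ≅ Z^18, C_2 ≅ Z^12.

∂_1: C_1 → C_0 is given by ∂[p,q] = [q] − [p].
As a 7×18 matrix over Z this has rank 6, with invariant factors (1,1,1,1,1,1).

Boundary ∂_2: C_2 → C_1 acts by ∂[p,q,r] = [q,r] − [p,r] + [p,q]. For instance
  ∂[1,2,3] = [2,3] − [1,3] + [1,2],
  ∂[1,5,6] = [5,6] − [1,6] + [1,5].
As a 18×12 matrix over Z this has rank 12, with invariant factors (1,1,1,1,1,1,1,1,1,1,1,2).

Reading off H_k = ker ∂_k / im ∂_{k+1}:

  H_0: rank C_0 − rank ∂_1 = 7 − 6 = 1, and the invariant factors of ∂_1 are all 1, so H_0 = Z.
  H_1: rank ker ∂_1 − rank ∂_2 = (18 − 6) − 12 = 0, and ∂_2 has invariant factor 2 > 1, so H_1 = Z/2.
  H_2: rank ker ∂_2 − rank ∂_3 = (12 − 12) − 0 = 0, and there is no ∂_3, so H_2 = 0.

H_0 = Z,  H_1 = Z/2,  H_2 = 0.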